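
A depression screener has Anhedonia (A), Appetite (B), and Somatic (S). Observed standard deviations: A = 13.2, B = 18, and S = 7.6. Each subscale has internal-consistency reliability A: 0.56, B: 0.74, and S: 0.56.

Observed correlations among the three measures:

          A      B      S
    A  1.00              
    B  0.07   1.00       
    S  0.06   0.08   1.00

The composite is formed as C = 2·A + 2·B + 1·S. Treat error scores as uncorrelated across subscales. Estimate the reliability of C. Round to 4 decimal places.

Var(C) = 2²·13.2² + 2²·18² + 7.6² + 2·[4·13.2·18·0.07 + 2·13.2·7.6·0.06 + 2·18·7.6·0.08] = 2050.72 + 200.909 = 2251.63.
Under uncorrelated errors the observed covariances equal the true-score covariances, so only the own-variance terms attenuate.
True-score variance = [2²·13.2²·0.56 + 2²·18²·0.74 + 7.6²·0.56] + 200.909 = 1381.68 + 200.909 = 1582.59.
Reliability = 1582.59 / 2251.63 = 0.7029.

0.7029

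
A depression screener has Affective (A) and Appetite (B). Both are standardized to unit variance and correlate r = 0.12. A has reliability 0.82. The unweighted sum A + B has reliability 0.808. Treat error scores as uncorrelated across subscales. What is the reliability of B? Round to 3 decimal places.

0.750

Var(A+B) = 2 + 2·0.12 = 2.240.
True-score variance = ρ_A + ρ_B + 2·0.12, so 0.808 = (0.82 + ρ_B + 0.24) / 2.240.
ρ_B = 0.808·2.240 − 0.82 − 0.24 = 0.750.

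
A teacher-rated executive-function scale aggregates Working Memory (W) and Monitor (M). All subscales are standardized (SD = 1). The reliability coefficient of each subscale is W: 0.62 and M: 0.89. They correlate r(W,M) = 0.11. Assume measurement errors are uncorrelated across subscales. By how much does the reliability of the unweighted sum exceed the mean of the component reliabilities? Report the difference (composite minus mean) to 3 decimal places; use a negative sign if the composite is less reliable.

Var(sum) = 2 + 0.22 = 2.22; true-score variance = 1.51 + 0.22 = 1.73; composite reliability = 0.7793.
Mean component reliability = 0.7550.
Difference = 0.7793 − 0.7550 = 0.024.

0.024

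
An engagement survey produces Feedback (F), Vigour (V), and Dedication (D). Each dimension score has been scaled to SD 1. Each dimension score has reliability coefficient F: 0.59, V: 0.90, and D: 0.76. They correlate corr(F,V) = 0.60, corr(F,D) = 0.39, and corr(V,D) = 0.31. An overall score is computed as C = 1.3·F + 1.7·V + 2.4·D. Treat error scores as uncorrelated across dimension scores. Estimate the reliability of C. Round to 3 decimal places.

Var(C) = 1.3² + 1.7² + 2.4² + 2·[2.21·0.60 + 3.12·0.39 + 4.08·0.31] = 10.34 + 7.6152 = 17.9552.
With uncorrelated errors the cross-covariances are all true-score covariance, so they carry over unchanged; only the diagonal terms shrink to ρᵢσᵢ².
True-score variance = [1.3²·0.59 + 1.7²·0.90 + 2.4²·0.76] + 7.6152 = 7.9757 + 7.6152 = 15.5909.
Reliability = 15.5909 / 17.9552 = 0.868.

0.868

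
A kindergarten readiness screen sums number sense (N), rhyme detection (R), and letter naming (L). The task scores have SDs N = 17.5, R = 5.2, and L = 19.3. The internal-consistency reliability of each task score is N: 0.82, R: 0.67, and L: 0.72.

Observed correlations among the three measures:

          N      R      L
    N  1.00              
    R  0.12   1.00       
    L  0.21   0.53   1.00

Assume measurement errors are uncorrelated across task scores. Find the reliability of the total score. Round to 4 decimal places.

Var(N+R+L) = 17.5² + 5.2² + 19.3² + 2·[17.5·5.2·0.12 + 17.5·19.3·0.21 + 5.2·19.3·0.53] = 705.78 + 270.077 = 975.857.
With uncorrelated errors the cross-covariances are all true-score covariance, so they carry over unchanged; only the diagonal terms shrink to ρᵢσᵢ².
True-score variance = [17.5²·0.82 + 5.2²·0.67 + 19.3²·0.72] + 270.077 = 537.435 + 270.077 = 807.511.
Reliability = 807.511 / 975.857 = 0.8275.

0.8275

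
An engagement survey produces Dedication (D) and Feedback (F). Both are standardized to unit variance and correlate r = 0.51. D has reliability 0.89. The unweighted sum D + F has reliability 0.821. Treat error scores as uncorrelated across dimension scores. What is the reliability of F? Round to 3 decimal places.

Var(D+F) = 2 + 2·0.51 = 3.020.
True-score variance = ρ_D + ρ_F + 2·0.51, so 0.821 = (0.89 + ρ_F + 1.02) / 3.020.
ρ_F = 0.821·3.020 − 0.89 − 1.02 = 0.569.

0.569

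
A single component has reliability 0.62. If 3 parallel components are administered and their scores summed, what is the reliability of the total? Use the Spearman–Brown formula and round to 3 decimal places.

ρ_k = kρ / (1 + (k−1)ρ) = 3·0.62 / (1 + 2·0.62) = 1.860 / 2.240 = 0.830.

0.830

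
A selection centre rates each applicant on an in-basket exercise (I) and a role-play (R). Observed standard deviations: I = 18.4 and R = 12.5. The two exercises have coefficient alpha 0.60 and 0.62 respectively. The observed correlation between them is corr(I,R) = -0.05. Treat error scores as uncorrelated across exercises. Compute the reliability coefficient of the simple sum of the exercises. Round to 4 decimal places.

Var(I+R) = 18.4² + 12.5² + 2·[18.4·12.5·(-0.05)] = 494.81 − 23 = 471.81.
With uncorrelated errors the cross-covariances are all true-score covariance, so they carry over unchanged; only the diagonal terms shrink to ρᵢσᵢ².
True-score variance = [18.4²·0.60 + 12.5²·0.62] − 23 = 300.011 − 23 = 277.011.
Reliability = 277.011 / 471.81 = 0.5871.

0.5871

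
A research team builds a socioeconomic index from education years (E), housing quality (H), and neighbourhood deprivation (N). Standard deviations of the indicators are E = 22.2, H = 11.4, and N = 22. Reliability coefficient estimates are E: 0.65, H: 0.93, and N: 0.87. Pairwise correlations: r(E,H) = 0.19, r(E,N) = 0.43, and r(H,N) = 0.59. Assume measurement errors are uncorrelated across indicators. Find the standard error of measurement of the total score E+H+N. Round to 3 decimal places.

Var(total) = 1106.8 + 812.138 = 1918.94.
True-score variance = 862.289 + 812.138 = 1674.43, so reliability = 0.8726.
Error variance = 1918.94 − 1674.43 = 244.511; SEM = √244.511 = 15.637.

15.637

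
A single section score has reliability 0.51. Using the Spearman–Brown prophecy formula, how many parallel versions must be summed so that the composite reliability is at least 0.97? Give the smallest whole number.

32

k ≥ ρ*(1−ρ₁)/(ρ₁(1−ρ*)) = 0.97·0.49 / (0.51·0.03) = 31.065.
Smallest integer k = 32.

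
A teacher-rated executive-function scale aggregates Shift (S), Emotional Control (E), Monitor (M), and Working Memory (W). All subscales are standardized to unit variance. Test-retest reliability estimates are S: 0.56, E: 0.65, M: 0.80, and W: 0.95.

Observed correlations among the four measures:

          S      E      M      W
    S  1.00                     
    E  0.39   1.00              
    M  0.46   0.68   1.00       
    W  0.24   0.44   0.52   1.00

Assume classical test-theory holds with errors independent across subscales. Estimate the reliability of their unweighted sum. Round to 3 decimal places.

Var(S+E+M+W) = 4 + 2·[0.39 + 0.46 + 0.24 + 0.68 + 0.44 + 0.52] = 4 + 5.46 = 9.46.
With uncorrelated errors the cross-covariances are all true-score covariance, so they carry over unchanged; only the diagonal terms shrink to ρᵢσᵢ².
True-score variance = [0.56 + 0.65 + 0.80 + 0.95] + 5.46 = 2.96 + 5.46 = 8.42.
Reliability = 8.42 / 9.46 = 0.890.

0.890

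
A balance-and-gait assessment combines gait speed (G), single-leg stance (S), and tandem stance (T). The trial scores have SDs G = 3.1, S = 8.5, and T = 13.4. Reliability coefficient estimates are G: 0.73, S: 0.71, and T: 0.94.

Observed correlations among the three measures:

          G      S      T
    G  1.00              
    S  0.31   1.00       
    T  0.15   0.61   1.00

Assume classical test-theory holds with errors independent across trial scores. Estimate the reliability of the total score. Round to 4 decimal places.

0.9200

Var(G+S+T) = 3.1² + 8.5² + 13.4² + 2·[3.1·8.5·0.31 + 3.1·13.4·0.15 + 8.5·13.4·0.61] = 261.42 + 167.757 = 429.177.
With uncorrelated errors the cross-covariances are all true-score covariance, so they carry over unchanged; only the diagonal terms shrink to ρᵢσᵢ².
True-score variance = [3.1²·0.73 + 8.5²·0.71 + 13.4²·0.94] + 167.757 = 227.099 + 167.757 = 394.856.
Reliability = 394.856 / 429.177 = 0.9200.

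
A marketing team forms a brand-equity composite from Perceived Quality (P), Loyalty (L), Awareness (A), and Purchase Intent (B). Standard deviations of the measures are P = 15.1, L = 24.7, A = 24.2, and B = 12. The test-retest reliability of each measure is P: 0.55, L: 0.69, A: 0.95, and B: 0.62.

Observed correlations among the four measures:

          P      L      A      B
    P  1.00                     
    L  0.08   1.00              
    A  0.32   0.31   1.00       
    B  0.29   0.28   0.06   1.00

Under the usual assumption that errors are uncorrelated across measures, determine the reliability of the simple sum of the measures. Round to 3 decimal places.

0.852

Var(P+L+A+B) = 15.1² + 24.7² + 24.2² + 12² + 2·[15.1·24.7·0.08 + 15.1·24.2·0.32 + 15.1·12·0.29 + 24.7·24.2·0.31 + 24.7·12·0.28 + 24.2·12·0.06] = 1567.74 + 970.071 = 2537.81.
With uncorrelated errors the cross-covariances are all true-score covariance, so they carry over unchanged; only the diagonal terms shrink to ρᵢσᵢ².
True-score variance = [15.1²·0.55 + 24.7²·0.69 + 24.2²·0.95 + 12²·0.62] + 970.071 = 1192.01 + 970.071 = 2162.08.
Reliability = 2162.08 / 2537.81 = 0.852.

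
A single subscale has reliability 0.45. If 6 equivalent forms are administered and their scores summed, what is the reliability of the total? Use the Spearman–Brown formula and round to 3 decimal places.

ρ_k = kρ / (1 + (k−1)ρ) = 6·0.45 / (1 + 5·0.45) = 2.700 / 3.250 = 0.831.

0.831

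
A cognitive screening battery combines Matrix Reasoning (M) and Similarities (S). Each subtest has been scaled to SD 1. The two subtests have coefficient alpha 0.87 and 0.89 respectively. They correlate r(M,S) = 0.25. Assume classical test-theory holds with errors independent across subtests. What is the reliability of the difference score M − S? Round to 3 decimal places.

0.840

Var(M−S) = 1 + 1 − 2·0.25 = 2 − 0.5 = 1.5.
Under uncorrelated errors the observed covariances equal the true-score covariances, so only the own-variance terms attenuate.
True-score variance = [0.87 + 0.89] − 0.5 = 1.76 − 0.5 = 1.26.
Reliability = 1.26 / 1.5 = 0.840.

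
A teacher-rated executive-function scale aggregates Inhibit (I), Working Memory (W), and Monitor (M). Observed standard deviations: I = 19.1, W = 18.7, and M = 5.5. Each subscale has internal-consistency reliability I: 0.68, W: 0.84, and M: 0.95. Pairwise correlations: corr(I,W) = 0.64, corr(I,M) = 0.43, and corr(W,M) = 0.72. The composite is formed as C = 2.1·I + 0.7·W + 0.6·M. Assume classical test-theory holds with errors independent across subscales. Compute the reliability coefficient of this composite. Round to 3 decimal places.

0.794

Var(C) = 2.1²·19.1² + 0.7²·18.7² + 0.6²·5.5² + 2·[1.47·19.1·18.7·0.64 + 1.26·19.1·5.5·0.43 + 0.42·18.7·5.5·0.72] = 1791.05 + 848.087 = 2639.14.
With uncorrelated errors the cross-covariances are all true-score covariance, so they carry over unchanged; only the diagonal terms shrink to ρᵢσᵢ².
True-score variance = [2.1²·19.1²·0.68 + 0.7²·18.7²·0.84 + 0.6²·5.5²·0.95] + 848.087 = 1248.27 + 848.087 = 2096.36.
Reliability = 2096.36 / 2639.14 = 0.794.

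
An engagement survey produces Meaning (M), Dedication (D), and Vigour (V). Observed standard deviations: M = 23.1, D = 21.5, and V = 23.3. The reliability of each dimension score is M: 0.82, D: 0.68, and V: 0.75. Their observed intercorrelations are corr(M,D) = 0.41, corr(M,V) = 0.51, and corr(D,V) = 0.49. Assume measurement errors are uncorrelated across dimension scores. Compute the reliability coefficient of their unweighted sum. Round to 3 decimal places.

0.873

Var(M+D+V) = 23.1² + 21.5² + 23.3² + 2·[23.1·21.5·0.41 + 23.1·23.3·0.51 + 21.5·23.3·0.49] = 1538.75 + 1447.18 = 2985.93.
Under uncorrelated errors the observed covariances equal the true-score covariances, so only the own-variance terms attenuate.
True-score variance = [23.1²·0.82 + 21.5²·0.68 + 23.3²·0.75] + 1447.18 = 1159.06 + 1447.18 = 2606.24.
Reliability = 2606.24 / 2985.93 = 0.873.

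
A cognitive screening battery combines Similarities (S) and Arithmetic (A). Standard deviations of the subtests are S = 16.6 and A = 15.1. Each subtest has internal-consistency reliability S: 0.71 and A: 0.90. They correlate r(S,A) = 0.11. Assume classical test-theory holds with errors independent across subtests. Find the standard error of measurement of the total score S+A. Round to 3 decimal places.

10.135

Var(total) = 503.57 + 55.1452 = 558.715.
True-score variance = 400.857 + 55.1452 = 456.002, so reliability = 0.8162.
Error variance = 558.715 − 456.002 = 102.713; SEM = √102.713 = 10.135.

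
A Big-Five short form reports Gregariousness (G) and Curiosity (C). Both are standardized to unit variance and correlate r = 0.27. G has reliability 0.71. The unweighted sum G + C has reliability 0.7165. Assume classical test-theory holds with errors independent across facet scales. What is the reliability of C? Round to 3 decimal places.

0.570

Var(G+C) = 2 + 2·0.27 = 2.540.
True-score variance = ρ_G + ρ_C + 2·0.27, so 0.7165 = (0.71 + ρ_C + 0.54) / 2.540.
ρ_C = 0.7165·2.540 − 0.71 − 0.54 = 0.570.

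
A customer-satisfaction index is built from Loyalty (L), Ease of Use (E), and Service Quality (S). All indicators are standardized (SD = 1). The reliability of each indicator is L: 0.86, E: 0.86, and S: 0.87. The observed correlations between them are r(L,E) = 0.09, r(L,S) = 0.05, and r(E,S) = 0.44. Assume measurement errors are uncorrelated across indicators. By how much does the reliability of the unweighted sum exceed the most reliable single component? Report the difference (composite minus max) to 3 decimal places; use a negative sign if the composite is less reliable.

Var(sum) = 3 + 1.16 = 4.16; true-score variance = 2.59 + 1.16 = 3.75; composite reliability = 0.9014.
Max component reliability = 0.8700.
Difference = 0.9014 − 0.8700 = 0.031.

0.031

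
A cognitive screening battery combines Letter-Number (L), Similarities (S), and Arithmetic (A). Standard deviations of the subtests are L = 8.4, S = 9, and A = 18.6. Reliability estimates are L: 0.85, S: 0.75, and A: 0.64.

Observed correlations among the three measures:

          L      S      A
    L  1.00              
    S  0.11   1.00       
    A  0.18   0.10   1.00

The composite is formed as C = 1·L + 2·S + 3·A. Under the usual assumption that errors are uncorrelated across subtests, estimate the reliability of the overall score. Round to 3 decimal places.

Var(C) = 8.4² + 2²·9² + 3²·18.6² + 2·[2·8.4·9·0.11 + 3·8.4·18.6·0.18 + 6·9·18.6·0.10] = 3508.2 + 402.883 = 3911.08.
With uncorrelated errors the cross-covariances are all true-score covariance, so they carry over unchanged; only the diagonal terms shrink to ρᵢσᵢ².
True-score variance = [8.4²·0.85 + 2²·9²·0.75 + 3²·18.6²·0.64] + 402.883 = 2295.71 + 402.883 = 2698.59.
Reliability = 2698.59 / 3911.08 = 0.690.

0.690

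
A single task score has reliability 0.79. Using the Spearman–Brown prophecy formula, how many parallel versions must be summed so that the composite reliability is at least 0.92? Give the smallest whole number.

k ≥ ρ*(1−ρ₁)/(ρ₁(1−ρ*)) = 0.92·0.21 / (0.79·0.08) = 3.057.
Smallest integer k = 4.

4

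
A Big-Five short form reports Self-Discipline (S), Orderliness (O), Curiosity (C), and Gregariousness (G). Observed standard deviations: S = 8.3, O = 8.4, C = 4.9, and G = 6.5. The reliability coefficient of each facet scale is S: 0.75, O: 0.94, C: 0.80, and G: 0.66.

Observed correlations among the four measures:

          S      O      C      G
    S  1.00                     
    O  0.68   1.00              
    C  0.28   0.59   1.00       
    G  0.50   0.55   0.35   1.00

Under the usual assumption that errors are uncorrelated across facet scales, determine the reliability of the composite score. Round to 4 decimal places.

Var(S+O+C+G) = 8.3² + 8.4² + 4.9² + 6.5² + 2·[8.3·8.4·0.68 + 8.3·4.9·0.28 + 8.3·6.5·0.50 + 8.4·4.9·0.59 + 8.4·6.5·0.55 + 4.9·6.5·0.35] = 205.71 + 302.468 = 508.178.
Under uncorrelated errors the observed covariances equal the true-score covariances, so only the own-variance terms attenuate.
True-score variance = [8.3²·0.75 + 8.4²·0.94 + 4.9²·0.80 + 6.5²·0.66] + 302.468 = 165.087 + 302.468 = 467.555.
Reliability = 467.555 / 508.178 = 0.9201.

0.9201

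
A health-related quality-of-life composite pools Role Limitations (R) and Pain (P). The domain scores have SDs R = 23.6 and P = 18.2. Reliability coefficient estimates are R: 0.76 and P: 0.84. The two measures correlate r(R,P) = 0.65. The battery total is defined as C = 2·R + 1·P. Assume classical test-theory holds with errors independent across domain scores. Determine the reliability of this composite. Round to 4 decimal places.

0.8401

Var(C) = 2²·23.6² + 18.2² + 2·[2·23.6·18.2·0.65] = 2559.08 + 1116.75 = 3675.83.
Under uncorrelated errors the observed covariances equal the true-score covariances, so only the own-variance terms attenuate.
True-score variance = [2²·23.6²·0.76 + 18.2²·0.84] + 1116.75 = 1971.4 + 1116.75 = 3088.15.
Reliability = 3088.15 / 3675.83 = 0.8401.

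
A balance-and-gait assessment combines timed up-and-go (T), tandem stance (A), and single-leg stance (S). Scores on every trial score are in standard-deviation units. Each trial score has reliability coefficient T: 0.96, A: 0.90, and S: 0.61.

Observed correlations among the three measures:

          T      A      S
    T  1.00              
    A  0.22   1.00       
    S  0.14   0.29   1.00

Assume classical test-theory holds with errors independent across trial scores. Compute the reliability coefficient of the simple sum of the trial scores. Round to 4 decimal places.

0.8767

Var(T+A+S) = 3 + 2·[0.22 + 0.14 + 0.29] = 3 + 1.3 = 4.3.
Because errors are independent across components, Cov(Tᵢ,Tⱼ) = Cov(Xᵢ,Xⱼ); the off-diagonal part of the true-score variance is the same as above.
True-score variance = [0.96 + 0.90 + 0.61] + 1.3 = 2.47 + 1.3 = 3.77.
Reliability = 3.77 / 4.3 = 0.8767.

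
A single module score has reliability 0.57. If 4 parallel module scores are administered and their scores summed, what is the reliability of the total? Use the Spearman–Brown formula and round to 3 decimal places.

0.841

ρ_k = kρ / (1 + (k−1)ρ) = 4·0.57 / (1 + 3·0.57) = 2.280 / 2.710 = 0.841.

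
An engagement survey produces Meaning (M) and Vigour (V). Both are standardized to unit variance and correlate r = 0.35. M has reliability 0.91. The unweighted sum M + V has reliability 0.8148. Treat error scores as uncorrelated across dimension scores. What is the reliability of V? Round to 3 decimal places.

0.590

Var(M+V) = 2 + 2·0.35 = 2.700.
True-score variance = ρ_M + ρ_V + 2·0.35, so 0.8148 = (0.91 + ρ_V + 0.70) / 2.700.
ρ_V = 0.8148·2.700 − 0.91 − 0.70 = 0.590.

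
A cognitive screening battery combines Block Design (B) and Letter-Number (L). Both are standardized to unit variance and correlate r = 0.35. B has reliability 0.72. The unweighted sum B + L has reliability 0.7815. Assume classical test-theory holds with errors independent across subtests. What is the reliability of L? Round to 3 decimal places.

Var(B+L) = 2 + 2·0.35 = 2.700.
True-score variance = ρ_B + ρ_L + 2·0.35, so 0.7815 = (0.72 + ρ_L + 0.70) / 2.700.
ρ_L = 0.7815·2.700 − 0.72 − 0.70 = 0.690.

0.690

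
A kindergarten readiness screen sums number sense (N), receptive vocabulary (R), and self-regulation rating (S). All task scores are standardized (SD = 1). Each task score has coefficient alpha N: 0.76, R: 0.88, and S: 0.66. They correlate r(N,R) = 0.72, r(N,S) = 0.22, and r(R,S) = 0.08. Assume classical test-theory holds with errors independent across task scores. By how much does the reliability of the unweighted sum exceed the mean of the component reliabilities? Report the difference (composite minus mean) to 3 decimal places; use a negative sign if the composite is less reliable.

0.094

Var(sum) = 3 + 2.04 = 5.04; true-score variance = 2.3 + 2.04 = 4.34; composite reliability = 0.8611.
Mean component reliability = 0.7667.
Difference = 0.8611 − 0.7667 = 0.094.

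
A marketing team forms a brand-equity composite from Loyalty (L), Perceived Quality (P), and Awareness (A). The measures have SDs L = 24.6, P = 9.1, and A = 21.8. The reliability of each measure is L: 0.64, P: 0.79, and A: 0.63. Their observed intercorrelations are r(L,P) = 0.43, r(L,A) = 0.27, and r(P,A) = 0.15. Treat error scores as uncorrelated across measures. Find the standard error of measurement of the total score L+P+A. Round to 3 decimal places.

Var(total) = 1163.21 + 541.625 = 1704.83.
True-score variance = 752.124 + 541.625 = 1293.75, so reliability = 0.7589.
Error variance = 1704.83 − 1293.75 = 411.086; SEM = √411.086 = 20.275.

20.275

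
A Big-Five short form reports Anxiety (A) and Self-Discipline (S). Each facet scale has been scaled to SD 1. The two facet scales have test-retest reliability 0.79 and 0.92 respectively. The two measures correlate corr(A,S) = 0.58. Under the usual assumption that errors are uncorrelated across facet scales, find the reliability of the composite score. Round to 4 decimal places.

0.9082

Var(A+S) = 2 + 2·[0.58] = 2 + 1.16 = 3.16.
With uncorrelated errors the cross-covariances are all true-score covariance, so they carry over unchanged; only the diagonal terms shrink to ρᵢσᵢ².
True-score variance = [0.79 + 0.92] + 1.16 = 1.71 + 1.16 = 2.87.
Reliability = 2.87 / 3.16 = 0.9082.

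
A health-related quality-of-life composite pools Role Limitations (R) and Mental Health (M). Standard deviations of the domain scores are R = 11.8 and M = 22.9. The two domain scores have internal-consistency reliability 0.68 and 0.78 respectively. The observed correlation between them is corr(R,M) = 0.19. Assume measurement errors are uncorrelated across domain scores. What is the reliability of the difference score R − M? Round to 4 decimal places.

Var(R−M) = 11.8² + 22.9² − 2·11.8·22.9·0.19 = 663.65 − 102.684 = 560.966.
With uncorrelated errors the cross-covariances are all true-score covariance, so they carry over unchanged; only the diagonal terms shrink to ρᵢσᵢ².
True-score variance = [11.8²·0.68 + 22.9²·0.78] − 102.684 = 503.723 − 102.684 = 401.039.
Reliability = 401.039 / 560.966 = 0.7149.

0.7149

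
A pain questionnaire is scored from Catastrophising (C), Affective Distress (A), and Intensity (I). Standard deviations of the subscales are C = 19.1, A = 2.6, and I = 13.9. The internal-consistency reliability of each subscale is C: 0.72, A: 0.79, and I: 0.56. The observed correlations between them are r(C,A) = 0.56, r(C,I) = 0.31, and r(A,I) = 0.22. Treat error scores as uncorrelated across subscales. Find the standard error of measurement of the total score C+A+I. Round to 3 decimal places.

13.732

Var(total) = 564.78 + 236.125 = 800.905.
True-score variance = 376.201 + 236.125 = 612.326, so reliability = 0.7645.
Error variance = 800.905 − 612.326 = 188.579; SEM = √188.579 = 13.732.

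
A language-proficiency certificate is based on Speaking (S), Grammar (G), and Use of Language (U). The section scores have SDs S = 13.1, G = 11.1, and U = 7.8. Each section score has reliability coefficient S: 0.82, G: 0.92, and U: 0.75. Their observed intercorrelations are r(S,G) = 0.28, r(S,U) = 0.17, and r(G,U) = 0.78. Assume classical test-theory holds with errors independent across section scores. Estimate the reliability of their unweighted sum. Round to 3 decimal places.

0.908

Var(S+G+U) = 13.1² + 11.1² + 7.8² + 2·[13.1·11.1·0.28 + 13.1·7.8·0.17 + 11.1·7.8·0.78] = 355.66 + 251.236 = 606.896.
With uncorrelated errors the cross-covariances are all true-score covariance, so they carry over unchanged; only the diagonal terms shrink to ρᵢσᵢ².
True-score variance = [13.1²·0.82 + 11.1²·0.92 + 7.8²·0.75] + 251.236 = 299.703 + 251.236 = 550.939.
Reliability = 550.939 / 606.896 = 0.908.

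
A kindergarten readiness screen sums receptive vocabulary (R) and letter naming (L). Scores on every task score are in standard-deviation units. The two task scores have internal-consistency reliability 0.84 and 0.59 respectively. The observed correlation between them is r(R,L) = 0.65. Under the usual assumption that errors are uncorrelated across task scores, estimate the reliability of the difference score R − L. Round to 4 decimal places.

0.1857

Var(R−L) = 1 + 1 − 2·0.65 = 2 − 1.3 = 0.7.
Under uncorrelated errors the observed covariances equal the true-score covariances, so only the own-variance terms attenuate.
True-score variance = [0.84 + 0.59] − 1.3 = 1.43 − 1.3 = 0.13.
Reliability = 0.13 / 0.7 = 0.1857.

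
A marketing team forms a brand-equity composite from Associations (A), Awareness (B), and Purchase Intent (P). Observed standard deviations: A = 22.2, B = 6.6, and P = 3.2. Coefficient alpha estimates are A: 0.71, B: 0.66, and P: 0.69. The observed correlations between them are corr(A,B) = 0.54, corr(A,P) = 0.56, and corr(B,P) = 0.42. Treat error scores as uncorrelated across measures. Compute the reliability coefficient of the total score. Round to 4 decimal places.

Var(A+B+P) = 22.2² + 6.6² + 3.2² + 2·[22.2·6.6·0.54 + 22.2·3.2·0.56 + 6.6·3.2·0.42] = 546.64 + 255.547 = 802.187.
With uncorrelated errors the cross-covariances are all true-score covariance, so they carry over unchanged; only the diagonal terms shrink to ρᵢσᵢ².
True-score variance = [22.2²·0.71 + 6.6²·0.66 + 3.2²·0.69] + 255.547 = 385.732 + 255.547 = 641.279.
Reliability = 641.279 / 802.187 = 0.7994.

0.7994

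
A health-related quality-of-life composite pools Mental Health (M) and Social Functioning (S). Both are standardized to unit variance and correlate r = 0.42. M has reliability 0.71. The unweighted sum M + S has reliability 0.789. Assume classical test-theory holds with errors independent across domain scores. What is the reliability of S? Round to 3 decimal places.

0.691

Var(M+S) = 2 + 2·0.42 = 2.840.
True-score variance = ρ_M + ρ_S + 2·0.42, so 0.789 = (0.71 + ρ_S + 0.84) / 2.840.
ρ_S = 0.789·2.840 − 0.71 − 0.84 = 0.691.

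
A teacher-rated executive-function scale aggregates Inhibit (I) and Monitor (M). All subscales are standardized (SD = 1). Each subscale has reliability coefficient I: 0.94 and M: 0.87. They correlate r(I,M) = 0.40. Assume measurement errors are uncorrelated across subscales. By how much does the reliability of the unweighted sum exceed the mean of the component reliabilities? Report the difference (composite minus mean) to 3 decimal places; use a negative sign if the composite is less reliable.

0.027

Var(sum) = 2 + 0.8 = 2.8; true-score variance = 1.81 + 0.8 = 2.61; composite reliability = 0.9321.
Mean component reliability = 0.9050.
Difference = 0.9321 − 0.9050 = 0.027.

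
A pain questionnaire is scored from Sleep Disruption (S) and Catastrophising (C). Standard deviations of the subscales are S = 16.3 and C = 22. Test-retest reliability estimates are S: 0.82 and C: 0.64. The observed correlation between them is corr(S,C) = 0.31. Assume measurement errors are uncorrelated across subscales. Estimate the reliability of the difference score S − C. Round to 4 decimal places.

0.5789

Var(S−C) = 16.3² + 22² − 2·16.3·22·0.31 = 749.69 − 222.332 = 527.358.
Under uncorrelated errors the observed covariances equal the true-score covariances, so only the own-variance terms attenuate.
True-score variance = [16.3²·0.82 + 22²·0.64] − 222.332 = 527.626 − 222.332 = 305.294.
Reliability = 305.294 / 527.358 = 0.5789.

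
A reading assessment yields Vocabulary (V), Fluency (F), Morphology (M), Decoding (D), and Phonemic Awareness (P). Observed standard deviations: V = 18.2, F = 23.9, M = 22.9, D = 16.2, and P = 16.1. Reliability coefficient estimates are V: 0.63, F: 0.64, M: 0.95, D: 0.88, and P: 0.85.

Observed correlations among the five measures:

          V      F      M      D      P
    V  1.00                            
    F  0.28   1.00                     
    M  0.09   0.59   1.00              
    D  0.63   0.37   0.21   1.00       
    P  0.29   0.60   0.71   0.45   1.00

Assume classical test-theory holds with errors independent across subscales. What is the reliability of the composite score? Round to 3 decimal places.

Var(V+F+M+D+P) = 18.2² + 23.9² + 22.9² + 16.2² + 16.1² + 2·[18.2·23.9·0.28 + 18.2·22.9·0.09 + 18.2·16.2·0.63 + 18.2·16.1·0.29 + 23.9·22.9·0.59 + 23.9·16.2·0.37 + 23.9·16.1·0.60 + 22.9·16.2·0.21 + 22.9·16.1·0.71 + 16.2·16.1·0.45] = 1948.51 + 3168.24 = 5116.75.
With uncorrelated errors the cross-covariances are all true-score covariance, so they carry over unchanged; only the diagonal terms shrink to ρᵢσᵢ².
True-score variance = [18.2²·0.63 + 23.9²·0.64 + 22.9²·0.95 + 16.2²·0.88 + 16.1²·0.85] + 3168.24 = 1523.72 + 3168.24 = 4691.96.
Reliability = 4691.96 / 5116.75 = 0.917.

0.917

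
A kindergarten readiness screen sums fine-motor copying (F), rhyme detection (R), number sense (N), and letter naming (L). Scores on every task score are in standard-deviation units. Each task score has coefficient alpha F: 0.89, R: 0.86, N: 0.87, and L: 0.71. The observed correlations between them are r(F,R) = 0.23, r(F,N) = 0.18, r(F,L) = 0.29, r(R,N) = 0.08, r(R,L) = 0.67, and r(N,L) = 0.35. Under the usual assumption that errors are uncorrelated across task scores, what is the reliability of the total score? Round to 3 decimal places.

Var(F+R+N+L) = 4 + 2·[0.23 + 0.18 + 0.29 + 0.08 + 0.67 + 0.35] = 4 + 3.6 = 7.6.
Under uncorrelated errors the observed covariances equal the true-score covariances, so only the own-variance terms attenuate.
True-score variance = [0.89 + 0.86 + 0.87 + 0.71] + 3.6 = 3.33 + 3.6 = 6.93.
Reliability = 6.93 / 7.6 = 0.912.

0.912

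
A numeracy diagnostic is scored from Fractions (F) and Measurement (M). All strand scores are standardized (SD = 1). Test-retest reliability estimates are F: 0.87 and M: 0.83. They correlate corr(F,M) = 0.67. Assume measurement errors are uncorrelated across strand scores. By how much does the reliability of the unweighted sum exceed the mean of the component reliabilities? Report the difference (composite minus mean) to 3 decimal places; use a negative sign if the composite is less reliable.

Var(sum) = 2 + 1.34 = 3.34; true-score variance = 1.7 + 1.34 = 3.04; composite reliability = 0.9102.
Mean component reliability = 0.8500.
Difference = 0.9102 − 0.8500 = 0.060.

0.060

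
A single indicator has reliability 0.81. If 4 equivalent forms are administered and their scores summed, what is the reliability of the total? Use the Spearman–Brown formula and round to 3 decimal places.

ρ_k = kρ / (1 + (k−1)ρ) = 4·0.81 / (1 + 3·0.81) = 3.240 / 3.430 = 0.945.

0.945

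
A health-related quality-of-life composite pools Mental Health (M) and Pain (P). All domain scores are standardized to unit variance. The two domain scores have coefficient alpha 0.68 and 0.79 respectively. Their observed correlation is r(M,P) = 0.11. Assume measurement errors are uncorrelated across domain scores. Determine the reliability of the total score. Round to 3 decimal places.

0.761

Var(M+P) = 2 + 2·[0.11] = 2 + 0.22 = 2.22.
Under uncorrelated errors the observed covariances equal the true-score covariances, so only the own-variance terms attenuate.
True-score variance = [0.68 + 0.79] + 0.22 = 1.47 + 0.22 = 1.69.
Reliability = 1.69 / 2.22 = 0.761.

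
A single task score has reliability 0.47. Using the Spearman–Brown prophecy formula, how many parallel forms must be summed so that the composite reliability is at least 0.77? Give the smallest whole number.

k ≥ ρ*(1−ρ₁)/(ρ₁(1−ρ*)) = 0.77·0.53 / (0.47·0.23) = 3.775.
Smallest integer k = 4.

4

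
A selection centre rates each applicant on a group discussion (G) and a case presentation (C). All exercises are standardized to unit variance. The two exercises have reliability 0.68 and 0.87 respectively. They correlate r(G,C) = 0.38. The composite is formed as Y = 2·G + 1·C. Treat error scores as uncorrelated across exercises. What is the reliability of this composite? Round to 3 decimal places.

0.784

Var(Y) = 2² + 1 + 2·[2·0.38] = 5 + 1.52 = 6.52.
Under uncorrelated errors the observed covariances equal the true-score covariances, so only the own-variance terms attenuate.
True-score variance = [2²·0.68 + 0.87] + 1.52 = 3.59 + 1.52 = 5.11.
Reliability = 5.11 / 6.52 = 0.784.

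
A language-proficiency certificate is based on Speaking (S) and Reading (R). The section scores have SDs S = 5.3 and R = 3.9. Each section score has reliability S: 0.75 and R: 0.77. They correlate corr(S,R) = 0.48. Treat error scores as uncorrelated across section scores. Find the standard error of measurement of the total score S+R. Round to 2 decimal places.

Var(total) = 43.3 + 19.8432 = 63.1432.
True-score variance = 32.7792 + 19.8432 = 52.6224, so reliability = 0.8334.
Error variance = 63.1432 − 52.6224 = 10.5208; SEM = √10.5208 = 3.24.

3.24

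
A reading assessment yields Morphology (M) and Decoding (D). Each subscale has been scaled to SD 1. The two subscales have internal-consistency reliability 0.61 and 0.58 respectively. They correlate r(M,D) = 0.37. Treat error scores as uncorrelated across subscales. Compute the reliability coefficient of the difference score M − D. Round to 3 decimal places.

Var(M−D) = 1 + 1 − 2·0.37 = 2 − 0.74 = 1.26.
With uncorrelated errors the cross-covariances are all true-score covariance, so they carry over unchanged; only the diagonal terms shrink to ρᵢσᵢ².
True-score variance = [0.61 + 0.58] − 0.74 = 1.19 − 0.74 = 0.45.
Reliability = 0.45 / 1.26 = 0.357.

0.357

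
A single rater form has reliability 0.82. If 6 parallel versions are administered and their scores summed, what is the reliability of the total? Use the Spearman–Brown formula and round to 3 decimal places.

0.965

ρ_k = kρ / (1 + (k−1)ρ) = 6·0.82 / (1 + 5·0.82) = 4.920 / 5.100 = 0.965.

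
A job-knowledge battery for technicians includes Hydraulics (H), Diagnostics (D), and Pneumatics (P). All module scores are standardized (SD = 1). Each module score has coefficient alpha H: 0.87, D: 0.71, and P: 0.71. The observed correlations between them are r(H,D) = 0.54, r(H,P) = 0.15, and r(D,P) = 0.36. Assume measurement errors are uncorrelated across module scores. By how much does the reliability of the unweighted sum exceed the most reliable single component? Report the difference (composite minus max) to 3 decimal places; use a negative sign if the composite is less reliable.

-0.009

Var(sum) = 3 + 2.1 = 5.1; true-score variance = 2.29 + 2.1 = 4.39; composite reliability = 0.8608.
Max component reliability = 0.8700.
Difference = 0.8608 − 0.8700 = -0.009.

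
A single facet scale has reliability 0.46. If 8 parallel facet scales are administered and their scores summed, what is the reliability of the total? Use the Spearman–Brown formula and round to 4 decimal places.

0.8720

ρ_k = kρ / (1 + (k−1)ρ) = 8·0.46 / (1 + 7·0.46) = 3.680 / 4.220 = 0.8720.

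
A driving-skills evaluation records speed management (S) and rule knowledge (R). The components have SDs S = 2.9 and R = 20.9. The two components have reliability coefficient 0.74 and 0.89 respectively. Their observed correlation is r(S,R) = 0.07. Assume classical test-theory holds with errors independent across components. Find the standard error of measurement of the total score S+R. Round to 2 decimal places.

Var(total) = 445.22 + 8.4854 = 453.705.
True-score variance = 394.984 + 8.4854 = 403.47, so reliability = 0.8893.
Error variance = 453.705 − 403.47 = 50.2357; SEM = √50.2357 = 7.09.

7.09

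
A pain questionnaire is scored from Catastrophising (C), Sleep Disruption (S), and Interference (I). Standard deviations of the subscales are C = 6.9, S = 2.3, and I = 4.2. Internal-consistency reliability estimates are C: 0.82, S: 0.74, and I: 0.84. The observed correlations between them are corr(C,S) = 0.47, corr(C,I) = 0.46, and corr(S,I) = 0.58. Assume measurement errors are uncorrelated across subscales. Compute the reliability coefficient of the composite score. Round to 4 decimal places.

Var(C+S+I) = 6.9² + 2.3² + 4.2² + 2·[6.9·2.3·0.47 + 6.9·4.2·0.46 + 2.3·4.2·0.58] = 70.54 + 52.785 = 123.325.
With uncorrelated errors the cross-covariances are all true-score covariance, so they carry over unchanged; only the diagonal terms shrink to ρᵢσᵢ².
True-score variance = [6.9²·0.82 + 2.3²·0.74 + 4.2²·0.84] + 52.785 = 57.7724 + 52.785 = 110.557.
Reliability = 110.557 / 123.325 = 0.8965.

0.8965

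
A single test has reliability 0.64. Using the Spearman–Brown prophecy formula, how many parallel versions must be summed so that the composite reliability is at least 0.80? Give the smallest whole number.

3

k ≥ ρ*(1−ρ₁)/(ρ₁(1−ρ*)) = 0.80·0.36 / (0.64·0.20) = 2.250.
Smallest integer k = 3.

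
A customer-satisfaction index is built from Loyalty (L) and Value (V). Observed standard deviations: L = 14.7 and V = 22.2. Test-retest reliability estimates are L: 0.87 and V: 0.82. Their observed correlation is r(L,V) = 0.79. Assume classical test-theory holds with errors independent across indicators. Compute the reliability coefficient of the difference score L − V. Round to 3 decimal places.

0.396

Var(L−V) = 14.7² + 22.2² − 2·14.7·22.2·0.79 = 708.93 − 515.617 = 193.313.
Because errors are independent across components, Cov(Tᵢ,Tⱼ) = Cov(Xᵢ,Xⱼ); the off-diagonal part of the true-score variance is the same as above.
True-score variance = [14.7²·0.87 + 22.2²·0.82] − 515.617 = 592.127 − 515.617 = 76.5099.
Reliability = 76.5099 / 193.313 = 0.396.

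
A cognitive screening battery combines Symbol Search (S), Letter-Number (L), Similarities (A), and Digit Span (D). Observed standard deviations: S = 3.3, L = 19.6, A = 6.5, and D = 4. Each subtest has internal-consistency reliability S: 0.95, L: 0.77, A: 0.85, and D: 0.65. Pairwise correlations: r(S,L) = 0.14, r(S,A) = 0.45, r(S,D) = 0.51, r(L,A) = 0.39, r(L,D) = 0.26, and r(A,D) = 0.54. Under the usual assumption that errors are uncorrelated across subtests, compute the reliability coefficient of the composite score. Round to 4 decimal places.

Var(S+L+A+D) = 3.3² + 19.6² + 6.5² + 4² + 2·[3.3·19.6·0.14 + 3.3·6.5·0.45 + 3.3·4·0.51 + 19.6·6.5·0.39 + 19.6·4·0.26 + 6.5·4·0.54] = 453.3 + 219.099 = 672.399.
Under uncorrelated errors the observed covariances equal the true-score covariances, so only the own-variance terms attenuate.
True-score variance = [3.3²·0.95 + 19.6²·0.77 + 6.5²·0.85 + 4²·0.65] + 219.099 = 352.461 + 219.099 = 571.561.
Reliability = 571.561 / 672.399 = 0.8500.

0.8500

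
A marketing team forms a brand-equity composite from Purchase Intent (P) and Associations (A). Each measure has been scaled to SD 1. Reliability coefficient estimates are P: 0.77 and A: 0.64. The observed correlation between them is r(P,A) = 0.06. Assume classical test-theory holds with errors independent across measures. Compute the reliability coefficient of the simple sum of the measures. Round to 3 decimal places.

Var(P+A) = 2 + 2·[0.06] = 2 + 0.12 = 2.12.
With uncorrelated errors the cross-covariances are all true-score covariance, so they carry over unchanged; only the diagonal terms shrink to ρᵢσᵢ².
True-score variance = [0.77 + 0.64] + 0.12 = 1.41 + 0.12 = 1.53.
Reliability = 1.53 / 2.12 = 0.722.

0.722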